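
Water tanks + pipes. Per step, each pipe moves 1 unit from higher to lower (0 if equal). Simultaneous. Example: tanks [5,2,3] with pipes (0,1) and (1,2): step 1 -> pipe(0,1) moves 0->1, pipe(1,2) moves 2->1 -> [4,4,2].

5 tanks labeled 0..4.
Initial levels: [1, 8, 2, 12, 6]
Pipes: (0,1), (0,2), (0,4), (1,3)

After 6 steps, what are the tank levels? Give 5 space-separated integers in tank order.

Answer: 7 7 4 7 4

Derivation:
Step 1: flows [1->0,2->0,4->0,3->1] -> levels [4 8 1 11 5]
Step 2: flows [1->0,0->2,4->0,3->1] -> levels [5 8 2 10 4]
Step 3: flows [1->0,0->2,0->4,3->1] -> levels [4 8 3 9 5]
Step 4: flows [1->0,0->2,4->0,3->1] -> levels [5 8 4 8 4]
Step 5: flows [1->0,0->2,0->4,1=3] -> levels [4 7 5 8 5]
Step 6: flows [1->0,2->0,4->0,3->1] -> levels [7 7 4 7 4]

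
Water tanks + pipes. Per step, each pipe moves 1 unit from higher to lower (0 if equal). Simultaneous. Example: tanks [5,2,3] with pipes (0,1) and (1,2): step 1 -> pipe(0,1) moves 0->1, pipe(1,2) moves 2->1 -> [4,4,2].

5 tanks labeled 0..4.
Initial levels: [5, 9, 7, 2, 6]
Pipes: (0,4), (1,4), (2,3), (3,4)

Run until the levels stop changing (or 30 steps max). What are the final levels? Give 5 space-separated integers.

Step 1: flows [4->0,1->4,2->3,4->3] -> levels [6 8 6 4 5]
Step 2: flows [0->4,1->4,2->3,4->3] -> levels [5 7 5 6 6]
Step 3: flows [4->0,1->4,3->2,3=4] -> levels [6 6 6 5 6]
Step 4: flows [0=4,1=4,2->3,4->3] -> levels [6 6 5 7 5]
Step 5: flows [0->4,1->4,3->2,3->4] -> levels [5 5 6 5 8]
Step 6: flows [4->0,4->1,2->3,4->3] -> levels [6 6 5 7 5]
  -> period-2 cycle: step 6 state = step 4 state; never stabilizes
  -> state at step 30: (30-4) mod 2 = 0, same as step 4 -> [6 6 5 7 5]

Answer: 6 6 5 7 5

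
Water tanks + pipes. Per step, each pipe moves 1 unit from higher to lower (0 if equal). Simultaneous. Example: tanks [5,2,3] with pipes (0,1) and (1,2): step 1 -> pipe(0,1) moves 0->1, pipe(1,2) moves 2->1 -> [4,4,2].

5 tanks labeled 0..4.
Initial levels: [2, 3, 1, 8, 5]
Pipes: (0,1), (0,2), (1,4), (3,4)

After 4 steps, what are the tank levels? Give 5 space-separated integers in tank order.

Step 1: flows [1->0,0->2,4->1,3->4] -> levels [2 3 2 7 5]
Step 2: flows [1->0,0=2,4->1,3->4] -> levels [3 3 2 6 5]
Step 3: flows [0=1,0->2,4->1,3->4] -> levels [2 4 3 5 5]
Step 4: flows [1->0,2->0,4->1,3=4] -> levels [4 4 2 5 4]

Answer: 4 4 2 5 4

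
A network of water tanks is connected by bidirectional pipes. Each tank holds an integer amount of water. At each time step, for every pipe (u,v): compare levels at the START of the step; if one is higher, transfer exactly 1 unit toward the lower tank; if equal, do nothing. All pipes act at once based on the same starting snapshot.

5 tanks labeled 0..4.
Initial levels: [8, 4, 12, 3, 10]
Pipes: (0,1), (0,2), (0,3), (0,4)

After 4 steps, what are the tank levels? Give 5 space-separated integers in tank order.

Answer: 8 7 8 7 7

Derivation:
Step 1: flows [0->1,2->0,0->3,4->0] -> levels [8 5 11 4 9]
Step 2: flows [0->1,2->0,0->3,4->0] -> levels [8 6 10 5 8]
Step 3: flows [0->1,2->0,0->3,0=4] -> levels [7 7 9 6 8]
Step 4: flows [0=1,2->0,0->3,4->0] -> levels [8 7 8 7 7]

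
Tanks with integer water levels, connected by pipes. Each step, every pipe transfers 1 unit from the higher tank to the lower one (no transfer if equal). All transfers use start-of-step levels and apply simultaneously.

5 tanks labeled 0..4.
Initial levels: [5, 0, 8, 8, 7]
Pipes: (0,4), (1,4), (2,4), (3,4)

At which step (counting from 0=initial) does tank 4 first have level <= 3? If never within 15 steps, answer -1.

Step 1: flows [4->0,4->1,2->4,3->4] -> levels [6 1 7 7 7]
Step 2: flows [4->0,4->1,2=4,3=4] -> levels [7 2 7 7 5]
Step 3: flows [0->4,4->1,2->4,3->4] -> levels [6 3 6 6 7]
Step 4: flows [4->0,4->1,4->2,4->3] -> levels [7 4 7 7 3]
Tank 4 first reaches <=3 at step 4

Answer: 4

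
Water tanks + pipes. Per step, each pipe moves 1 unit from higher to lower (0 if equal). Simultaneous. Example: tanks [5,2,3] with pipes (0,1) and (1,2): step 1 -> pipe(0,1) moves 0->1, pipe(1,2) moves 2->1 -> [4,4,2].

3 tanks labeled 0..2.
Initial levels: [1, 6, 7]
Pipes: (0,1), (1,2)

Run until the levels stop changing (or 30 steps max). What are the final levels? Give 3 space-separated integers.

Step 1: flows [1->0,2->1] -> levels [2 6 6]
Step 2: flows [1->0,1=2] -> levels [3 5 6]
Step 3: flows [1->0,2->1] -> levels [4 5 5]
Step 4: flows [1->0,1=2] -> levels [5 4 5]
Step 5: flows [0->1,2->1] -> levels [4 6 4]
Step 6: flows [1->0,1->2] -> levels [5 4 5]
  -> period-2 cycle: step 6 state = step 4 state; never stabilizes
  -> state at step 30: (30-4) mod 2 = 0, same as step 4 -> [5 4 5]

Answer: 5 4 5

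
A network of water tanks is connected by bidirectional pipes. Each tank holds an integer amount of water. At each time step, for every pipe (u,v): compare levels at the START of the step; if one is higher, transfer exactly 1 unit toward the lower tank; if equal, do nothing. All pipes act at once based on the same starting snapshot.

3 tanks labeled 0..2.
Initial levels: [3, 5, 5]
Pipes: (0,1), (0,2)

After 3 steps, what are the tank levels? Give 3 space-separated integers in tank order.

Answer: 5 4 4

Derivation:
Step 1: flows [1->0,2->0] -> levels [5 4 4]
Step 2: flows [0->1,0->2] -> levels [3 5 5]
  -> period-2 cycle: step 2 state = step 0 state
  -> state at step 3: (3-0) mod 2 = 1, same as step 1 -> [5 4 4]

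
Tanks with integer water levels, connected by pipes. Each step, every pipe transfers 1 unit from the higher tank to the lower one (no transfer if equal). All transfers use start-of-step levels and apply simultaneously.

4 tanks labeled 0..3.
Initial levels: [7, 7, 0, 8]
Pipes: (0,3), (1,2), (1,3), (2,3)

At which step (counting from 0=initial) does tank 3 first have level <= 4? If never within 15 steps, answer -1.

Answer: 5

Derivation:
Step 1: flows [3->0,1->2,3->1,3->2] -> levels [8 7 2 5]
Step 2: flows [0->3,1->2,1->3,3->2] -> levels [7 5 4 6]
Step 3: flows [0->3,1->2,3->1,3->2] -> levels [6 5 6 5]
Step 4: flows [0->3,2->1,1=3,2->3] -> levels [5 6 4 7]
Step 5: flows [3->0,1->2,3->1,3->2] -> levels [6 6 6 4]
Tank 3 first reaches <=4 at step 5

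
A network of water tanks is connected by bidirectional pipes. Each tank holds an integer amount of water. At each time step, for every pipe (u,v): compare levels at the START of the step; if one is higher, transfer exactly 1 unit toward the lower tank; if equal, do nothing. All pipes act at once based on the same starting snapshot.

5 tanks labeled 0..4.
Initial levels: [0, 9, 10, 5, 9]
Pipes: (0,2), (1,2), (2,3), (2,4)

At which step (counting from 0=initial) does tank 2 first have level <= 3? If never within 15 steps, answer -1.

Step 1: flows [2->0,2->1,2->3,2->4] -> levels [1 10 6 6 10]
Step 2: flows [2->0,1->2,2=3,4->2] -> levels [2 9 7 6 9]
Step 3: flows [2->0,1->2,2->3,4->2] -> levels [3 8 7 7 8]
Step 4: flows [2->0,1->2,2=3,4->2] -> levels [4 7 8 7 7]
Step 5: flows [2->0,2->1,2->3,2->4] -> levels [5 8 4 8 8]
Step 6: flows [0->2,1->2,3->2,4->2] -> levels [4 7 8 7 7]
  -> period-2 cycle (repeats step 4); tank 2 never drops to <=3
Tank 2 never reaches <=3 within 15 steps

Answer: -1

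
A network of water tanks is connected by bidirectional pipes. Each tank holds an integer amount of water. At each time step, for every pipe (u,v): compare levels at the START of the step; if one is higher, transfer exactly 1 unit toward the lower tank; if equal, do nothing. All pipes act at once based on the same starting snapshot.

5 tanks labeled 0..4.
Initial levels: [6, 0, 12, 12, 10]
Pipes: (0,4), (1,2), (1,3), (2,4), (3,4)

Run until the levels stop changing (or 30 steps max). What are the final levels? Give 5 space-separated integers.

Step 1: flows [4->0,2->1,3->1,2->4,3->4] -> levels [7 2 10 10 11]
Step 2: flows [4->0,2->1,3->1,4->2,4->3] -> levels [8 4 10 10 8]
Step 3: flows [0=4,2->1,3->1,2->4,3->4] -> levels [8 6 8 8 10]
Step 4: flows [4->0,2->1,3->1,4->2,4->3] -> levels [9 8 8 8 7]
Step 5: flows [0->4,1=2,1=3,2->4,3->4] -> levels [8 8 7 7 10]
Step 6: flows [4->0,1->2,1->3,4->2,4->3] -> levels [9 6 9 9 7]
Step 7: flows [0->4,2->1,3->1,2->4,3->4] -> levels [8 8 7 7 10]
  -> period-2 cycle: step 7 state = step 5 state; never stabilizes
  -> state at step 30: (30-5) mod 2 = 1, same as step 6 -> [9 6 9 9 7]

Answer: 9 6 9 9 7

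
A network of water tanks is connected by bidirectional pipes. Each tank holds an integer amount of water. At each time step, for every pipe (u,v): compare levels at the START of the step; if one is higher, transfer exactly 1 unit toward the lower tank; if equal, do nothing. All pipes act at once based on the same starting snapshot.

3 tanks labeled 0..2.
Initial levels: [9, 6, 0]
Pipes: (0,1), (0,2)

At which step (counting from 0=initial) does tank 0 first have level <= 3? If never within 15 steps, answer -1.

Answer: -1

Derivation:
Step 1: flows [0->1,0->2] -> levels [7 7 1]
Step 2: flows [0=1,0->2] -> levels [6 7 2]
Step 3: flows [1->0,0->2] -> levels [6 6 3]
Step 4: flows [0=1,0->2] -> levels [5 6 4]
Step 5: flows [1->0,0->2] -> levels [5 5 5]
Step 6: flows [0=1,0=2] -> levels [5 5 5]
  -> stable; tank 0 stays at 5 > 3
Tank 0 never reaches <=3 within 15 steps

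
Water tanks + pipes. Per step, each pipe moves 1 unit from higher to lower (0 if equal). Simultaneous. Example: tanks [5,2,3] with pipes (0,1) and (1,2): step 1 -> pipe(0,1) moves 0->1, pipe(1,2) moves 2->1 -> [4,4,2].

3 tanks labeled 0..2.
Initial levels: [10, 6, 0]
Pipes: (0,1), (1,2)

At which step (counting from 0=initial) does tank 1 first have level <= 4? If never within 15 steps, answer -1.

Answer: 7

Derivation:
Step 1: flows [0->1,1->2] -> levels [9 6 1]
Step 2: flows [0->1,1->2] -> levels [8 6 2]
Step 3: flows [0->1,1->2] -> levels [7 6 3]
Step 4: flows [0->1,1->2] -> levels [6 6 4]
Step 5: flows [0=1,1->2] -> levels [6 5 5]
Step 6: flows [0->1,1=2] -> levels [5 6 5]
Step 7: flows [1->0,1->2] -> levels [6 4 6]
Tank 1 first reaches <=4 at step 7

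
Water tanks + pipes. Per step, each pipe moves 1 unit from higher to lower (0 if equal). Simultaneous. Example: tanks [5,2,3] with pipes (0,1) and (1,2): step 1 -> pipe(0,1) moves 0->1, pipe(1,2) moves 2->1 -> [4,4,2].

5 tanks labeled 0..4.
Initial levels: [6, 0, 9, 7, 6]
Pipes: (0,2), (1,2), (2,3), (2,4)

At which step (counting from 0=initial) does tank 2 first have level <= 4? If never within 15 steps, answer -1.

Answer: 3

Derivation:
Step 1: flows [2->0,2->1,2->3,2->4] -> levels [7 1 5 8 7]
Step 2: flows [0->2,2->1,3->2,4->2] -> levels [6 2 7 7 6]
Step 3: flows [2->0,2->1,2=3,2->4] -> levels [7 3 4 7 7]
Tank 2 first reaches <=4 at step 3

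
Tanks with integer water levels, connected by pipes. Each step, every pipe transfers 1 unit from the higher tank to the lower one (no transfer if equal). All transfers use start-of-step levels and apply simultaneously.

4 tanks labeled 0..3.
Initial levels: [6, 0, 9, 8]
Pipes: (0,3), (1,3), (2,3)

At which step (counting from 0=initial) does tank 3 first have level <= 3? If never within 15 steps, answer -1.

Step 1: flows [3->0,3->1,2->3] -> levels [7 1 8 7]
Step 2: flows [0=3,3->1,2->3] -> levels [7 2 7 7]
Step 3: flows [0=3,3->1,2=3] -> levels [7 3 7 6]
Step 4: flows [0->3,3->1,2->3] -> levels [6 4 6 7]
Step 5: flows [3->0,3->1,3->2] -> levels [7 5 7 4]
Step 6: flows [0->3,1->3,2->3] -> levels [6 4 6 7]
  -> period-2 cycle (repeats step 4); tank 3 never drops to <=3
Tank 3 never reaches <=3 within 15 steps

Answer: -1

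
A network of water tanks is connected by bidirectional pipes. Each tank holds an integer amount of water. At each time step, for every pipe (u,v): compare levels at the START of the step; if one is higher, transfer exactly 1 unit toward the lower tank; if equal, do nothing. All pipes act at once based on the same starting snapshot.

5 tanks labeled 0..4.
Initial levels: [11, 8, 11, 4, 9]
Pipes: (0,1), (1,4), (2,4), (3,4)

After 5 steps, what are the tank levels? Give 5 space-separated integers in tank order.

Answer: 9 10 9 9 6

Derivation:
Step 1: flows [0->1,4->1,2->4,4->3] -> levels [10 10 10 5 8]
Step 2: flows [0=1,1->4,2->4,4->3] -> levels [10 9 9 6 9]
Step 3: flows [0->1,1=4,2=4,4->3] -> levels [9 10 9 7 8]
Step 4: flows [1->0,1->4,2->4,4->3] -> levels [10 8 8 8 9]
Step 5: flows [0->1,4->1,4->2,4->3] -> levels [9 10 9 9 6]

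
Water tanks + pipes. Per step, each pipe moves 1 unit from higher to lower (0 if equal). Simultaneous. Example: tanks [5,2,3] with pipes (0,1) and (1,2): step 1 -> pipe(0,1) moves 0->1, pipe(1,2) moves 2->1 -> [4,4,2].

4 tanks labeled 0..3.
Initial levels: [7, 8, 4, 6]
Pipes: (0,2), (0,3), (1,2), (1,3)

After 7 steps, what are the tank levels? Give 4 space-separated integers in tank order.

Answer: 5 5 7 8

Derivation:
Step 1: flows [0->2,0->3,1->2,1->3] -> levels [5 6 6 8]
Step 2: flows [2->0,3->0,1=2,3->1] -> levels [7 7 5 6]
Step 3: flows [0->2,0->3,1->2,1->3] -> levels [5 5 7 8]
Step 4: flows [2->0,3->0,2->1,3->1] -> levels [7 7 5 6]
  -> period-2 cycle: step 4 state = step 2 state
  -> state at step 7: (7-2) mod 2 = 1, same as step 3 -> [5 5 7 8]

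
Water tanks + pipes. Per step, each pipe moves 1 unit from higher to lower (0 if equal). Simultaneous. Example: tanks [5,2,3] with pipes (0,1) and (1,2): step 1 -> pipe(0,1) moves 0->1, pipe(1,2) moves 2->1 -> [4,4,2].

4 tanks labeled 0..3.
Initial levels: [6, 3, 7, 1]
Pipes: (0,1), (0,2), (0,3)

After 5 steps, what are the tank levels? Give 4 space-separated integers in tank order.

Answer: 5 4 4 4

Derivation:
Step 1: flows [0->1,2->0,0->3] -> levels [5 4 6 2]
Step 2: flows [0->1,2->0,0->3] -> levels [4 5 5 3]
Step 3: flows [1->0,2->0,0->3] -> levels [5 4 4 4]
Step 4: flows [0->1,0->2,0->3] -> levels [2 5 5 5]
Step 5: flows [1->0,2->0,3->0] -> levels [5 4 4 4]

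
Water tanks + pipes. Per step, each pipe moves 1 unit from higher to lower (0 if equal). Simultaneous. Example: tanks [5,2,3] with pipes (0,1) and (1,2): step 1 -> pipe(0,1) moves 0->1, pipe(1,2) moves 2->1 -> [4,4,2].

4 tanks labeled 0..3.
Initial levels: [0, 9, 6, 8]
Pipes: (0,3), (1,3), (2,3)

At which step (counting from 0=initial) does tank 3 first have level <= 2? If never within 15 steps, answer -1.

Answer: -1

Derivation:
Step 1: flows [3->0,1->3,3->2] -> levels [1 8 7 7]
Step 2: flows [3->0,1->3,2=3] -> levels [2 7 7 7]
Step 3: flows [3->0,1=3,2=3] -> levels [3 7 7 6]
Step 4: flows [3->0,1->3,2->3] -> levels [4 6 6 7]
Step 5: flows [3->0,3->1,3->2] -> levels [5 7 7 4]
Step 6: flows [0->3,1->3,2->3] -> levels [4 6 6 7]
  -> period-2 cycle (repeats step 4); tank 3 never drops to <=2
Tank 3 never reaches <=2 within 15 steps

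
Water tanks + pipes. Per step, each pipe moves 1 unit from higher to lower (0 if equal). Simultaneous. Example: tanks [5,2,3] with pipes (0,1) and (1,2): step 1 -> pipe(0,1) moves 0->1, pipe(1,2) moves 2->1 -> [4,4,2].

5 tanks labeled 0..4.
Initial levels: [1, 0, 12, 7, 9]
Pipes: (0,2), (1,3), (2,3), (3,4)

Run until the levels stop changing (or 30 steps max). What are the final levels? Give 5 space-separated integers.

Step 1: flows [2->0,3->1,2->3,4->3] -> levels [2 1 10 8 8]
Step 2: flows [2->0,3->1,2->3,3=4] -> levels [3 2 8 8 8]
Step 3: flows [2->0,3->1,2=3,3=4] -> levels [4 3 7 7 8]
Step 4: flows [2->0,3->1,2=3,4->3] -> levels [5 4 6 7 7]
Step 5: flows [2->0,3->1,3->2,3=4] -> levels [6 5 6 5 7]
Step 6: flows [0=2,1=3,2->3,4->3] -> levels [6 5 5 7 6]
Step 7: flows [0->2,3->1,3->2,3->4] -> levels [5 6 7 4 7]
Step 8: flows [2->0,1->3,2->3,4->3] -> levels [6 5 5 7 6]
  -> period-2 cycle: step 8 state = step 6 state; never stabilizes
  -> state at step 30: (30-6) mod 2 = 0, same as step 6 -> [6 5 5 7 6]

Answer: 6 5 5 7 6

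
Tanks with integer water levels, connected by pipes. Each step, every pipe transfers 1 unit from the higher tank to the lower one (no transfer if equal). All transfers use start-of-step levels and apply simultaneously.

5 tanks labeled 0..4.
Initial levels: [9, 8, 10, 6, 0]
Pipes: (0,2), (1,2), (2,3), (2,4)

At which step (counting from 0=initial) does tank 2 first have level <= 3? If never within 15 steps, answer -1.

Step 1: flows [2->0,2->1,2->3,2->4] -> levels [10 9 6 7 1]
Step 2: flows [0->2,1->2,3->2,2->4] -> levels [9 8 8 6 2]
Step 3: flows [0->2,1=2,2->3,2->4] -> levels [8 8 7 7 3]
Step 4: flows [0->2,1->2,2=3,2->4] -> levels [7 7 8 7 4]
Step 5: flows [2->0,2->1,2->3,2->4] -> levels [8 8 4 8 5]
Step 6: flows [0->2,1->2,3->2,4->2] -> levels [7 7 8 7 4]
  -> period-2 cycle (repeats step 4); tank 2 never drops to <=3
Tank 2 never reaches <=3 within 15 steps

Answer: -1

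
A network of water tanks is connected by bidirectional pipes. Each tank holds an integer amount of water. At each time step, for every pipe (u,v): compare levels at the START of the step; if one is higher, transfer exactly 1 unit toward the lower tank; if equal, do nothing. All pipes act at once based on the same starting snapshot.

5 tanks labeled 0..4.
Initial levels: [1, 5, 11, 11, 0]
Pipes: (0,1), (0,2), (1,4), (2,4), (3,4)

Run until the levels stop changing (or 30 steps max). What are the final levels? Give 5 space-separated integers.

Step 1: flows [1->0,2->0,1->4,2->4,3->4] -> levels [3 3 9 10 3]
Step 2: flows [0=1,2->0,1=4,2->4,3->4] -> levels [4 3 7 9 5]
Step 3: flows [0->1,2->0,4->1,2->4,3->4] -> levels [4 5 5 8 6]
Step 4: flows [1->0,2->0,4->1,4->2,3->4] -> levels [6 5 5 7 5]
Step 5: flows [0->1,0->2,1=4,2=4,3->4] -> levels [4 6 6 6 6]
Step 6: flows [1->0,2->0,1=4,2=4,3=4] -> levels [6 5 5 6 6]
Step 7: flows [0->1,0->2,4->1,4->2,3=4] -> levels [4 7 7 6 4]
Step 8: flows [1->0,2->0,1->4,2->4,3->4] -> levels [6 5 5 5 7]
Step 9: flows [0->1,0->2,4->1,4->2,4->3] -> levels [4 7 7 6 4]
  -> period-2 cycle: step 9 state = step 7 state; never stabilizes
  -> state at step 30: (30-7) mod 2 = 1, same as step 8 -> [6 5 5 5 7]

Answer: 6 5 5 5 7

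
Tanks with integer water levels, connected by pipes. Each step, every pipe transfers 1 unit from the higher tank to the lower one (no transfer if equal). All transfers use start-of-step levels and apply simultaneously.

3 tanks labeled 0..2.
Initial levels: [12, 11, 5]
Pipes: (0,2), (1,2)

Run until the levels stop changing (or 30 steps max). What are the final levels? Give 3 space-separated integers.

Step 1: flows [0->2,1->2] -> levels [11 10 7]
Step 2: flows [0->2,1->2] -> levels [10 9 9]
Step 3: flows [0->2,1=2] -> levels [9 9 10]
Step 4: flows [2->0,2->1] -> levels [10 10 8]
Step 5: flows [0->2,1->2] -> levels [9 9 10]
  -> period-2 cycle: step 5 state = step 3 state; never stabilizes
  -> state at step 30: (30-3) mod 2 = 1, same as step 4 -> [10 10 8]

Answer: 10 10 8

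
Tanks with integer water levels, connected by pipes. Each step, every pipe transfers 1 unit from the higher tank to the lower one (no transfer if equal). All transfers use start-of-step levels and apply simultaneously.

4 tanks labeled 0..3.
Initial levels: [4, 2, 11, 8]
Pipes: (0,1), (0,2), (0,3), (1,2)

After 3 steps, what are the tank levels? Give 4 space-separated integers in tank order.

Answer: 7 7 5 6

Derivation:
Step 1: flows [0->1,2->0,3->0,2->1] -> levels [5 4 9 7]
Step 2: flows [0->1,2->0,3->0,2->1] -> levels [6 6 7 6]
Step 3: flows [0=1,2->0,0=3,2->1] -> levels [7 7 5 6]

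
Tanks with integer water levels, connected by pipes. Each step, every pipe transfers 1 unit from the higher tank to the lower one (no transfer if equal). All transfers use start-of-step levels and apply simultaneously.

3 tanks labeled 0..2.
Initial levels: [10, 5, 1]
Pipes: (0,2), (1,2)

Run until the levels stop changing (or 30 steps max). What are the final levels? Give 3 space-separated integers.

Step 1: flows [0->2,1->2] -> levels [9 4 3]
Step 2: flows [0->2,1->2] -> levels [8 3 5]
Step 3: flows [0->2,2->1] -> levels [7 4 5]
Step 4: flows [0->2,2->1] -> levels [6 5 5]
Step 5: flows [0->2,1=2] -> levels [5 5 6]
Step 6: flows [2->0,2->1] -> levels [6 6 4]
Step 7: flows [0->2,1->2] -> levels [5 5 6]
  -> period-2 cycle: step 7 state = step 5 state; never stabilizes
  -> state at step 30: (30-5) mod 2 = 1, same as step 6 -> [6 6 4]

Answer: 6 6 4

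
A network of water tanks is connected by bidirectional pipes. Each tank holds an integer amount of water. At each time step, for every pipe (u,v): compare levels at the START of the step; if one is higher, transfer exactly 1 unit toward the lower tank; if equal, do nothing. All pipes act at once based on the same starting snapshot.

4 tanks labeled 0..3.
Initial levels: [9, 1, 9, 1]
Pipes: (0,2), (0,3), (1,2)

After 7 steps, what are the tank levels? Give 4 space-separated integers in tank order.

Step 1: flows [0=2,0->3,2->1] -> levels [8 2 8 2]
Step 2: flows [0=2,0->3,2->1] -> levels [7 3 7 3]
Step 3: flows [0=2,0->3,2->1] -> levels [6 4 6 4]
Step 4: flows [0=2,0->3,2->1] -> levels [5 5 5 5]
Step 5: flows [0=2,0=3,1=2] -> levels [5 5 5 5]
  -> stable; steps 6..7 unchanged -> [5 5 5 5]

Answer: 5 5 5 5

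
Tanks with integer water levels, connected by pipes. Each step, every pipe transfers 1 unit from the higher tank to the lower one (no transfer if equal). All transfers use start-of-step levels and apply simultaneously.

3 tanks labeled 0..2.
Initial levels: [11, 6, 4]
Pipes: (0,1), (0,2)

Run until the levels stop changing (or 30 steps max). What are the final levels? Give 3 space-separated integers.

Step 1: flows [0->1,0->2] -> levels [9 7 5]
Step 2: flows [0->1,0->2] -> levels [7 8 6]
Step 3: flows [1->0,0->2] -> levels [7 7 7]
Step 4: flows [0=1,0=2] -> levels [7 7 7]
  -> stable (no change)

Answer: 7 7 7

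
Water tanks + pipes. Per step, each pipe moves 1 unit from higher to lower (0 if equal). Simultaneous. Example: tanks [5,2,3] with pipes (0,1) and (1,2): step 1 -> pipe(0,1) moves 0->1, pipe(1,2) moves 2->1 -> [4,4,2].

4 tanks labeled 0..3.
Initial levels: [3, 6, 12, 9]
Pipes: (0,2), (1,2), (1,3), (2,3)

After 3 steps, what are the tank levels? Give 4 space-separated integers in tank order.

Step 1: flows [2->0,2->1,3->1,2->3] -> levels [4 8 9 9]
Step 2: flows [2->0,2->1,3->1,2=3] -> levels [5 10 7 8]
Step 3: flows [2->0,1->2,1->3,3->2] -> levels [6 8 8 8]

Answer: 6 8 8 8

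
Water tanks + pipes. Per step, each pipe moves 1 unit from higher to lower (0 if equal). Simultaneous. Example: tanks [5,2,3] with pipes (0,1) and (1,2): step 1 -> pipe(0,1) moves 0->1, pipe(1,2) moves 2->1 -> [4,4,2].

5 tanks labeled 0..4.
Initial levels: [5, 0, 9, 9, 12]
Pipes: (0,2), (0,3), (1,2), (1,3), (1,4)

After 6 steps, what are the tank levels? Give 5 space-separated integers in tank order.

Answer: 7 9 6 6 7

Derivation:
Step 1: flows [2->0,3->0,2->1,3->1,4->1] -> levels [7 3 7 7 11]
Step 2: flows [0=2,0=3,2->1,3->1,4->1] -> levels [7 6 6 6 10]
Step 3: flows [0->2,0->3,1=2,1=3,4->1] -> levels [5 7 7 7 9]
Step 4: flows [2->0,3->0,1=2,1=3,4->1] -> levels [7 8 6 6 8]
Step 5: flows [0->2,0->3,1->2,1->3,1=4] -> levels [5 6 8 8 8]
Step 6: flows [2->0,3->0,2->1,3->1,4->1] -> levels [7 9 6 6 7]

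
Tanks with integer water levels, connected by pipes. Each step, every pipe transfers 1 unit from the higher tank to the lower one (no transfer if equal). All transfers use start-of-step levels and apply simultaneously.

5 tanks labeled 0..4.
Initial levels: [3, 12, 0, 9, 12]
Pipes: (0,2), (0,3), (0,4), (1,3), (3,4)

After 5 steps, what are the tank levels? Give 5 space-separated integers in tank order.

Step 1: flows [0->2,3->0,4->0,1->3,4->3] -> levels [4 11 1 10 10]
Step 2: flows [0->2,3->0,4->0,1->3,3=4] -> levels [5 10 2 10 9]
Step 3: flows [0->2,3->0,4->0,1=3,3->4] -> levels [6 10 3 8 9]
Step 4: flows [0->2,3->0,4->0,1->3,4->3] -> levels [7 9 4 9 7]
Step 5: flows [0->2,3->0,0=4,1=3,3->4] -> levels [7 9 5 7 8]

Answer: 7 9 5 7 8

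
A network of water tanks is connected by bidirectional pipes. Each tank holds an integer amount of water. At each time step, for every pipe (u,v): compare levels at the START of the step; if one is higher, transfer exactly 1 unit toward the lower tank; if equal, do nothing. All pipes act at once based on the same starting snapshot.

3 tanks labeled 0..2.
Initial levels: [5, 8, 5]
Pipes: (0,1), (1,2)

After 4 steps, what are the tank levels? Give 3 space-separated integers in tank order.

Step 1: flows [1->0,1->2] -> levels [6 6 6]
Step 2: flows [0=1,1=2] -> levels [6 6 6]
  -> stable; steps 3..4 unchanged -> [6 6 6]

Answer: 6 6 6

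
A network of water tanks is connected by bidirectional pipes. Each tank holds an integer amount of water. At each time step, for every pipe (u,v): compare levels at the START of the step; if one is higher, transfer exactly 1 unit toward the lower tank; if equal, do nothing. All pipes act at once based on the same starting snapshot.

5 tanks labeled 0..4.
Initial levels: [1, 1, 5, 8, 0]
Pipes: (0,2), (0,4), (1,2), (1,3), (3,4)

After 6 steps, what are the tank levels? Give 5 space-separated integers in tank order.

Answer: 3 4 2 4 2

Derivation:
Step 1: flows [2->0,0->4,2->1,3->1,3->4] -> levels [1 3 3 6 2]
Step 2: flows [2->0,4->0,1=2,3->1,3->4] -> levels [3 4 2 4 2]
Step 3: flows [0->2,0->4,1->2,1=3,3->4] -> levels [1 3 4 3 4]
Step 4: flows [2->0,4->0,2->1,1=3,4->3] -> levels [3 4 2 4 2]
  -> period-2 cycle: step 4 state = step 2 state
  -> state at step 6: (6-2) mod 2 = 0, same as step 2 -> [3 4 2 4 2]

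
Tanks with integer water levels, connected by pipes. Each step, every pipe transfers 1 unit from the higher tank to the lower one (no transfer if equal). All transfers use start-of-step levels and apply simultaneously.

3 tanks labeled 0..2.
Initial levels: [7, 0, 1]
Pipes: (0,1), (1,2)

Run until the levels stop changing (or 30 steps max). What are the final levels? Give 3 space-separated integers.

Step 1: flows [0->1,2->1] -> levels [6 2 0]
Step 2: flows [0->1,1->2] -> levels [5 2 1]
Step 3: flows [0->1,1->2] -> levels [4 2 2]
Step 4: flows [0->1,1=2] -> levels [3 3 2]
Step 5: flows [0=1,1->2] -> levels [3 2 3]
Step 6: flows [0->1,2->1] -> levels [2 4 2]
Step 7: flows [1->0,1->2] -> levels [3 2 3]
  -> period-2 cycle: step 7 state = step 5 state; never stabilizes
  -> state at step 30: (30-5) mod 2 = 1, same as step 6 -> [2 4 2]

Answer: 2 4 2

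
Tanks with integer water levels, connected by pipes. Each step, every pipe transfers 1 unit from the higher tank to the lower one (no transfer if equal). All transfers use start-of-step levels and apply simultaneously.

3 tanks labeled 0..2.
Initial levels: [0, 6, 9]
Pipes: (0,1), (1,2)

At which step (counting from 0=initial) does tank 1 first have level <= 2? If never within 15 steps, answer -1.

Answer: -1

Derivation:
Step 1: flows [1->0,2->1] -> levels [1 6 8]
Step 2: flows [1->0,2->1] -> levels [2 6 7]
Step 3: flows [1->0,2->1] -> levels [3 6 6]
Step 4: flows [1->0,1=2] -> levels [4 5 6]
Step 5: flows [1->0,2->1] -> levels [5 5 5]
Step 6: flows [0=1,1=2] -> levels [5 5 5]
  -> stable; tank 1 stays at 5 > 2
Tank 1 never reaches <=2 within 15 steps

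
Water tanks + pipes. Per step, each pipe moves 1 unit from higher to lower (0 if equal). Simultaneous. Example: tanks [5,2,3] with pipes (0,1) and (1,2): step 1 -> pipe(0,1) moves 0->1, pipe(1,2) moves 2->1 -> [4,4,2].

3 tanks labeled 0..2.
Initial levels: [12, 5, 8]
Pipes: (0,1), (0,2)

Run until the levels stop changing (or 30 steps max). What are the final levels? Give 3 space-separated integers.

Answer: 9 8 8

Derivation:
Step 1: flows [0->1,0->2] -> levels [10 6 9]
Step 2: flows [0->1,0->2] -> levels [8 7 10]
Step 3: flows [0->1,2->0] -> levels [8 8 9]
Step 4: flows [0=1,2->0] -> levels [9 8 8]
Step 5: flows [0->1,0->2] -> levels [7 9 9]
Step 6: flows [1->0,2->0] -> levels [9 8 8]
  -> period-2 cycle: step 6 state = step 4 state; never stabilizes
  -> state at step 30: (30-4) mod 2 = 0, same as step 4 -> [9 8 8]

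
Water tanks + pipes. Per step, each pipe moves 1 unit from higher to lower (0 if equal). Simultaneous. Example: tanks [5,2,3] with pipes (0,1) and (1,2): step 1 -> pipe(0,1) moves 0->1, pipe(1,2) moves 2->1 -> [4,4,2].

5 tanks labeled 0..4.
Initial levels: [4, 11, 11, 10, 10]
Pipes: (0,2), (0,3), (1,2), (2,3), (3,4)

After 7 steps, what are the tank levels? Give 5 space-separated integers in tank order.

Answer: 9 10 8 10 9

Derivation:
Step 1: flows [2->0,3->0,1=2,2->3,3=4] -> levels [6 11 9 10 10]
Step 2: flows [2->0,3->0,1->2,3->2,3=4] -> levels [8 10 10 8 10]
Step 3: flows [2->0,0=3,1=2,2->3,4->3] -> levels [9 10 8 10 9]
Step 4: flows [0->2,3->0,1->2,3->2,3->4] -> levels [9 9 11 7 10]
Step 5: flows [2->0,0->3,2->1,2->3,4->3] -> levels [9 10 8 10 9]
  -> period-2 cycle: step 5 state = step 3 state
  -> state at step 7: (7-3) mod 2 = 0, same as step 3 -> [9 10 8 10 9]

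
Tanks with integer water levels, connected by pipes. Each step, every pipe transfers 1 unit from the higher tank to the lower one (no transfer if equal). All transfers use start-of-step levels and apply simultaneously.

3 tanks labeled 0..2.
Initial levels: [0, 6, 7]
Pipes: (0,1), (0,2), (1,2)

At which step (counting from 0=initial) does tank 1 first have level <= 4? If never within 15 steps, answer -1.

Answer: 2

Derivation:
Step 1: flows [1->0,2->0,2->1] -> levels [2 6 5]
Step 2: flows [1->0,2->0,1->2] -> levels [4 4 5]
Tank 1 first reaches <=4 at step 2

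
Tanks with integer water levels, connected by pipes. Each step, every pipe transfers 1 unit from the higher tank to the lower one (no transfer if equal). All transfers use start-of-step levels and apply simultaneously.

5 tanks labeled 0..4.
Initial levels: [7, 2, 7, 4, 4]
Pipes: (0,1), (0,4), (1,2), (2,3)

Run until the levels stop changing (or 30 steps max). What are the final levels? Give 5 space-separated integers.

Step 1: flows [0->1,0->4,2->1,2->3] -> levels [5 4 5 5 5]
Step 2: flows [0->1,0=4,2->1,2=3] -> levels [4 6 4 5 5]
Step 3: flows [1->0,4->0,1->2,3->2] -> levels [6 4 6 4 4]
Step 4: flows [0->1,0->4,2->1,2->3] -> levels [4 6 4 5 5]
  -> period-2 cycle: step 4 state = step 2 state; never stabilizes
  -> state at step 30: (30-2) mod 2 = 0, same as step 2 -> [4 6 4 5 5]

Answer: 4 6 4 5 5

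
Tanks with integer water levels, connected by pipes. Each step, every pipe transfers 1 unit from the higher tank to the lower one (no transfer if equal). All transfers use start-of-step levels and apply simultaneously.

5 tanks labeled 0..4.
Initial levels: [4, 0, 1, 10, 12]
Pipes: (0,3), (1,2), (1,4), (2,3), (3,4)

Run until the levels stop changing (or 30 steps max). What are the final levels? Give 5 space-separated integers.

Step 1: flows [3->0,2->1,4->1,3->2,4->3] -> levels [5 2 1 9 10]
Step 2: flows [3->0,1->2,4->1,3->2,4->3] -> levels [6 2 3 8 8]
Step 3: flows [3->0,2->1,4->1,3->2,3=4] -> levels [7 4 3 6 7]
Step 4: flows [0->3,1->2,4->1,3->2,4->3] -> levels [6 4 5 7 5]
Step 5: flows [3->0,2->1,4->1,3->2,3->4] -> levels [7 6 5 4 5]
Step 6: flows [0->3,1->2,1->4,2->3,4->3] -> levels [6 4 5 7 5]
  -> period-2 cycle: step 6 state = step 4 state; never stabilizes
  -> state at step 30: (30-4) mod 2 = 0, same as step 4 -> [6 4 5 7 5]

Answer: 6 4 5 7 5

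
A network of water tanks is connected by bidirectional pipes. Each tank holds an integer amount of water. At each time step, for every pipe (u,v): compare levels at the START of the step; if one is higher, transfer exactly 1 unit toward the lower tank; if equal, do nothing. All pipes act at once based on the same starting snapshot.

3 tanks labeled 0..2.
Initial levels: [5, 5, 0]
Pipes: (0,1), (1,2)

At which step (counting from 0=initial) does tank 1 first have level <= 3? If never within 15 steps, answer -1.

Answer: 3

Derivation:
Step 1: flows [0=1,1->2] -> levels [5 4 1]
Step 2: flows [0->1,1->2] -> levels [4 4 2]
Step 3: flows [0=1,1->2] -> levels [4 3 3]
Tank 1 first reaches <=3 at step 3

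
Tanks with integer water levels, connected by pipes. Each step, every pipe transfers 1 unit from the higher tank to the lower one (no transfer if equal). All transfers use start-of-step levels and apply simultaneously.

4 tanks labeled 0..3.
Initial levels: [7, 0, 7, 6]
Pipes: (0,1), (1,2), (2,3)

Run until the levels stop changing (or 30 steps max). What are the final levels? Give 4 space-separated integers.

Answer: 5 4 6 5

Derivation:
Step 1: flows [0->1,2->1,2->3] -> levels [6 2 5 7]
Step 2: flows [0->1,2->1,3->2] -> levels [5 4 5 6]
Step 3: flows [0->1,2->1,3->2] -> levels [4 6 5 5]
Step 4: flows [1->0,1->2,2=3] -> levels [5 4 6 5]
Step 5: flows [0->1,2->1,2->3] -> levels [4 6 4 6]
Step 6: flows [1->0,1->2,3->2] -> levels [5 4 6 5]
  -> period-2 cycle: step 6 state = step 4 state; never stabilizes
  -> state at step 30: (30-4) mod 2 = 0, same as step 4 -> [5 4 6 5]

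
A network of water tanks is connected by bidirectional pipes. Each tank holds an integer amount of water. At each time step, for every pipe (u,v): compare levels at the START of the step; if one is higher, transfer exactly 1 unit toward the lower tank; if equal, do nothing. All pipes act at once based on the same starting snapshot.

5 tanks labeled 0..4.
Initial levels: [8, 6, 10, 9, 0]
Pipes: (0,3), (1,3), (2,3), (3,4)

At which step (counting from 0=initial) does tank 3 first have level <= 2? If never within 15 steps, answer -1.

Step 1: flows [3->0,3->1,2->3,3->4] -> levels [9 7 9 7 1]
Step 2: flows [0->3,1=3,2->3,3->4] -> levels [8 7 8 8 2]
Step 3: flows [0=3,3->1,2=3,3->4] -> levels [8 8 8 6 3]
Step 4: flows [0->3,1->3,2->3,3->4] -> levels [7 7 7 8 4]
Step 5: flows [3->0,3->1,3->2,3->4] -> levels [8 8 8 4 5]
Step 6: flows [0->3,1->3,2->3,4->3] -> levels [7 7 7 8 4]
  -> period-2 cycle (repeats step 4); tank 3 never drops to <=2
Tank 3 never reaches <=2 within 15 steps

Answer: -1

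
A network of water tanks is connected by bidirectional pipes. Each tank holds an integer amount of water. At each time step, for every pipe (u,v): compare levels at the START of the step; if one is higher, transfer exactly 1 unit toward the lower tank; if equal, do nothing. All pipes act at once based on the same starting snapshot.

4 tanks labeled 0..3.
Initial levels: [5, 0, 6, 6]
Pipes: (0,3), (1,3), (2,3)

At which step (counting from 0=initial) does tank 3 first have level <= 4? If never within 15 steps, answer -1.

Answer: 1

Derivation:
Step 1: flows [3->0,3->1,2=3] -> levels [6 1 6 4]
Tank 3 first reaches <=4 at step 1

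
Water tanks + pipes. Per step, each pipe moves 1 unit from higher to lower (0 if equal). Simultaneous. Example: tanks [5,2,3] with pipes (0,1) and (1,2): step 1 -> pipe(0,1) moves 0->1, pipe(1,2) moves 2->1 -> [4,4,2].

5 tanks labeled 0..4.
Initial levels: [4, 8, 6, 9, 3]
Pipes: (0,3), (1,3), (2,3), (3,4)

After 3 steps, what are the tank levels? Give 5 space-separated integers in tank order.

Answer: 6 7 6 5 6

Derivation:
Step 1: flows [3->0,3->1,3->2,3->4] -> levels [5 9 7 5 4]
Step 2: flows [0=3,1->3,2->3,3->4] -> levels [5 8 6 6 5]
Step 3: flows [3->0,1->3,2=3,3->4] -> levels [6 7 6 5 6]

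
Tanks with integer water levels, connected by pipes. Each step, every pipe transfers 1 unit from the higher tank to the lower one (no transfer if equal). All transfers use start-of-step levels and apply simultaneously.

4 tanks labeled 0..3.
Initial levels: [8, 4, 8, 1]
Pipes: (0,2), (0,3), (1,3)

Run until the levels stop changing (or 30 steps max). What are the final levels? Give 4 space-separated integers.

Answer: 6 6 5 4

Derivation:
Step 1: flows [0=2,0->3,1->3] -> levels [7 3 8 3]
Step 2: flows [2->0,0->3,1=3] -> levels [7 3 7 4]
Step 3: flows [0=2,0->3,3->1] -> levels [6 4 7 4]
Step 4: flows [2->0,0->3,1=3] -> levels [6 4 6 5]
Step 5: flows [0=2,0->3,3->1] -> levels [5 5 6 5]
Step 6: flows [2->0,0=3,1=3] -> levels [6 5 5 5]
Step 7: flows [0->2,0->3,1=3] -> levels [4 5 6 6]
Step 8: flows [2->0,3->0,3->1] -> levels [6 6 5 4]
Step 9: flows [0->2,0->3,1->3] -> levels [4 5 6 6]
  -> period-2 cycle: step 9 state = step 7 state; never stabilizes
  -> state at step 30: (30-7) mod 2 = 1, same as step 8 -> [6 6 5 4]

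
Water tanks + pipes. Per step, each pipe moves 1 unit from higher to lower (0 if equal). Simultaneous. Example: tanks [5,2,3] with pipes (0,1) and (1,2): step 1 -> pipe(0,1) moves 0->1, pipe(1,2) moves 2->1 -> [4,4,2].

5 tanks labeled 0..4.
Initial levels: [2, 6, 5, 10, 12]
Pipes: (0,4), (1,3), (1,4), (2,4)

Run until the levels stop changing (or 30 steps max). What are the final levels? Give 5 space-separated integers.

Step 1: flows [4->0,3->1,4->1,4->2] -> levels [3 8 6 9 9]
Step 2: flows [4->0,3->1,4->1,4->2] -> levels [4 10 7 8 6]
Step 3: flows [4->0,1->3,1->4,2->4] -> levels [5 8 6 9 7]
Step 4: flows [4->0,3->1,1->4,4->2] -> levels [6 8 7 8 6]
Step 5: flows [0=4,1=3,1->4,2->4] -> levels [6 7 6 8 8]
Step 6: flows [4->0,3->1,4->1,4->2] -> levels [7 9 7 7 5]
Step 7: flows [0->4,1->3,1->4,2->4] -> levels [6 7 6 8 8]
  -> period-2 cycle: step 7 state = step 5 state; never stabilizes
  -> state at step 30: (30-5) mod 2 = 1, same as step 6 -> [7 9 7 7 5]

Answer: 7 9 7 7 5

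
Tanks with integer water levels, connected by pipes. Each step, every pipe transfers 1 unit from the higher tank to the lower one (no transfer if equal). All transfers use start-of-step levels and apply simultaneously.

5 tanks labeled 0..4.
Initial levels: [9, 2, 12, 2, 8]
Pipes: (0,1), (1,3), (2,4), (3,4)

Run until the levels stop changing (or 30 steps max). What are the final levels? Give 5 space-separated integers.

Answer: 5 7 7 6 8

Derivation:
Step 1: flows [0->1,1=3,2->4,4->3] -> levels [8 3 11 3 8]
Step 2: flows [0->1,1=3,2->4,4->3] -> levels [7 4 10 4 8]
Step 3: flows [0->1,1=3,2->4,4->3] -> levels [6 5 9 5 8]
Step 4: flows [0->1,1=3,2->4,4->3] -> levels [5 6 8 6 8]
Step 5: flows [1->0,1=3,2=4,4->3] -> levels [6 5 8 7 7]
Step 6: flows [0->1,3->1,2->4,3=4] -> levels [5 7 7 6 8]
Step 7: flows [1->0,1->3,4->2,4->3] -> levels [6 5 8 8 6]
Step 8: flows [0->1,3->1,2->4,3->4] -> levels [5 7 7 6 8]
  -> period-2 cycle: step 8 state = step 6 state; never stabilizes
  -> state at step 30: (30-6) mod 2 = 0, same as step 6 -> [5 7 7 6 8]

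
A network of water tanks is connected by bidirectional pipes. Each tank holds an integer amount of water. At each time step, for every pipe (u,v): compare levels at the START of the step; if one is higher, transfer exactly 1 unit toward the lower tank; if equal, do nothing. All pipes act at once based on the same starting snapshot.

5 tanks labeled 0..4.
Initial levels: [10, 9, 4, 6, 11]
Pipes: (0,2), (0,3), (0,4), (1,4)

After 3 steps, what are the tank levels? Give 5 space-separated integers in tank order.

Answer: 8 10 7 7 8

Derivation:
Step 1: flows [0->2,0->3,4->0,4->1] -> levels [9 10 5 7 9]
Step 2: flows [0->2,0->3,0=4,1->4] -> levels [7 9 6 8 10]
Step 3: flows [0->2,3->0,4->0,4->1] -> levels [8 10 7 7 8]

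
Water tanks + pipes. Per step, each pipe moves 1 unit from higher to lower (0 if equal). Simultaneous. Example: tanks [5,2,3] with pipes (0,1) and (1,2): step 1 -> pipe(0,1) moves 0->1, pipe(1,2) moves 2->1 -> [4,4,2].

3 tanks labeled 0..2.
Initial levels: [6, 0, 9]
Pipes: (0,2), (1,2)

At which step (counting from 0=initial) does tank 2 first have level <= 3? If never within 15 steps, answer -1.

Step 1: flows [2->0,2->1] -> levels [7 1 7]
Step 2: flows [0=2,2->1] -> levels [7 2 6]
Step 3: flows [0->2,2->1] -> levels [6 3 6]
Step 4: flows [0=2,2->1] -> levels [6 4 5]
Step 5: flows [0->2,2->1] -> levels [5 5 5]
Step 6: flows [0=2,1=2] -> levels [5 5 5]
  -> stable; tank 2 stays at 5 > 3
Tank 2 never reaches <=3 within 15 steps

Answer: -1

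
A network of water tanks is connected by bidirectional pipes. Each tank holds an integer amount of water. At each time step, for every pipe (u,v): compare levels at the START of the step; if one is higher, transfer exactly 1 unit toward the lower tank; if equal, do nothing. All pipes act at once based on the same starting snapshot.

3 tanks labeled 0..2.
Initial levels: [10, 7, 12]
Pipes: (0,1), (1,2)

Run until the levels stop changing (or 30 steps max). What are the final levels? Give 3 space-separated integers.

Answer: 9 11 9

Derivation:
Step 1: flows [0->1,2->1] -> levels [9 9 11]
Step 2: flows [0=1,2->1] -> levels [9 10 10]
Step 3: flows [1->0,1=2] -> levels [10 9 10]
Step 4: flows [0->1,2->1] -> levels [9 11 9]
Step 5: flows [1->0,1->2] -> levels [10 9 10]
  -> period-2 cycle: step 5 state = step 3 state; never stabilizes
  -> state at step 30: (30-3) mod 2 = 1, same as step 4 -> [9 11 9]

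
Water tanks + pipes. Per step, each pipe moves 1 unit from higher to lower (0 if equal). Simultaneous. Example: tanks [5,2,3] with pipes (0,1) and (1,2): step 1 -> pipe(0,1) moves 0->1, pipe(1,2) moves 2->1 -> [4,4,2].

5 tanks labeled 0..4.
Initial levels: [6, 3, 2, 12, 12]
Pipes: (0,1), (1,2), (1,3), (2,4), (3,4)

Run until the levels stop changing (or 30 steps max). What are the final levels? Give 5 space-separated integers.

Step 1: flows [0->1,1->2,3->1,4->2,3=4] -> levels [5 4 4 11 11]
Step 2: flows [0->1,1=2,3->1,4->2,3=4] -> levels [4 6 5 10 10]
Step 3: flows [1->0,1->2,3->1,4->2,3=4] -> levels [5 5 7 9 9]
Step 4: flows [0=1,2->1,3->1,4->2,3=4] -> levels [5 7 7 8 8]
Step 5: flows [1->0,1=2,3->1,4->2,3=4] -> levels [6 7 8 7 7]
Step 6: flows [1->0,2->1,1=3,2->4,3=4] -> levels [7 7 6 7 8]
Step 7: flows [0=1,1->2,1=3,4->2,4->3] -> levels [7 6 8 8 6]
Step 8: flows [0->1,2->1,3->1,2->4,3->4] -> levels [6 9 6 6 8]
Step 9: flows [1->0,1->2,1->3,4->2,4->3] -> levels [7 6 8 8 6]
  -> period-2 cycle: step 9 state = step 7 state; never stabilizes
  -> state at step 30: (30-7) mod 2 = 1, same as step 8 -> [6 9 6 6 8]

Answer: 6 9 6 6 8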